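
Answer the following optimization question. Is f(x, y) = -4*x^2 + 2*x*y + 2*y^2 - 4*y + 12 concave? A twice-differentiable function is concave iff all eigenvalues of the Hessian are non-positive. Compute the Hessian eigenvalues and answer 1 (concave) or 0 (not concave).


The Hessian of f(x,y) = -4*x^2 + 2*x*y + 2*y^2 - 4*y + 12 is:
H = [[-8, 2], [2, 4]]
Trace = -8 + 4 = -4
Determinant = -8*4 - (2)^2 = -36
Discriminant = (-4)^2 - 4*-36 = 160.0
Eigenvalues: lambda_1 = -8.3246, lambda_2 = 4.3246
The function is not concave.

0


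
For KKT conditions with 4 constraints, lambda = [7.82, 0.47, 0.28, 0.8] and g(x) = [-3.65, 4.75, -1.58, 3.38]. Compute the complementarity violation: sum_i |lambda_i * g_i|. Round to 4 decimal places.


KKT complementary slackness check:
lambda_1 * g_1 = 7.82 * -3.65 = -28.543
lambda_2 * g_2 = 0.47 * 4.75 = 2.2325
lambda_3 * g_3 = 0.28 * -1.58 = -0.4424
lambda_4 * g_4 = 0.8 * 3.38 = 2.704
Total violation = 28.543 + 2.2325 + 0.4424 + 2.704 = 33.9219


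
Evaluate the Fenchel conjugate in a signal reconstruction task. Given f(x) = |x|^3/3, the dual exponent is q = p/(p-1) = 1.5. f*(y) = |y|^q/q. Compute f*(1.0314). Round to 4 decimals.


The conjugate exponent q satisfies 1/p + 1/q = 1.
p = 3, so q = 3/(3 - 1) = 1.5
|y|^q = 1.0314^1.5 = 1.0475
f*(1.0314) = 1.0475 / 1.5 = 0.6983


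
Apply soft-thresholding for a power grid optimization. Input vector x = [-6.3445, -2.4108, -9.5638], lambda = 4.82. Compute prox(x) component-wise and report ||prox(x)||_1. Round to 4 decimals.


Soft-thresholding with lambda = 4.82:
prox(-6.3445) = sign(-6.3445)*max(|-6.3445| - 4.82, 0) = -1.5245
prox(-2.4108) = sign(-2.4108)*max(|-2.4108| - 4.82, 0) = 0.0
prox(-9.5638) = sign(-9.5638)*max(|-9.5638| - 4.82, 0) = -4.7438
prox(x) = [-1.5245, 0.0, -4.7438]
||prox(x)||_1 = 1.5245 + 0.0 + 4.7438 = 6.2683


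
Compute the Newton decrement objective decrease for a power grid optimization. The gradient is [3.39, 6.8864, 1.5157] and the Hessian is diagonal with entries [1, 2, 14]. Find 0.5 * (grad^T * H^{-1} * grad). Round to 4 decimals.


Step 1: H is diagonal, so H^(-1) * g = [3.39, 3.4432, 0.1083].
Step 2: g^T H^(-1) g = sum_i g_i^2 / H_ii
  = (3.39)^2/1 + (6.8864)^2/2 + (1.5157)^2/14
  = 11.4921 + 23.7113 + 0.1641 = 35.3674
Step 3: Objective decrease = 0.5 * g^T H^(-1) g = 17.6837


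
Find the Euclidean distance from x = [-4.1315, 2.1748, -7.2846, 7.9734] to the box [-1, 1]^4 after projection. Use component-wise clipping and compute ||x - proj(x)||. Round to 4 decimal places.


Project each component onto [-1, 1].
clip(-4.1315) = -1.0, clip(2.1748) = 1.0, clip(-7.2846) = -1.0, clip(7.9734) = 1.0
Projection = [-1.0, 1.0, -1.0, 1.0]
Squared diffs: [9.8063, 1.3802, 39.4962, 48.6283]
Distance = sqrt(99.311) = 9.9655


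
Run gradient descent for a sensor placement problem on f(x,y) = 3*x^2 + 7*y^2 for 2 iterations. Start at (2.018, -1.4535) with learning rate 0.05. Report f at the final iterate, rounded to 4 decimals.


Gradient descent on f(x,y) = 3*x^2 + 7*y^2.
Starting point: (2.018, -1.4535), alpha = 0.05
Step 1: grad_x = 2*3*2.018 = 12.108, grad_y = 2*7*-1.4535 = -20.349
  x_1 = 2.018 - 0.05*12.108 = 1.4126
  y_1 = -1.4535 - 0.05*-20.349 = -0.4361
Step 2: grad_x = 2*3*1.4126 = 8.4756, grad_y = 2*7*-0.4361 = -6.1047
  x_2 = 1.4126 - 0.05*8.4756 = 0.9888
  y_2 = -0.4361 - 0.05*-6.1047 = -0.1308
f(0.9888, -0.1308) = 3*0.9888^2 + 7*(-0.1308)^2 = 3.0531


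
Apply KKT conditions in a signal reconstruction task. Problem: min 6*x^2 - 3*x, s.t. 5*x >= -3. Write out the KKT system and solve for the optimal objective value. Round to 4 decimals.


Step 1: Try lambda = 0 (constraint inactive).
Stationarity: 2*6*x - 3 = 0
x* = 3/(2*6) = 0.25
Check constraint: 5*0.25 = 1.25 >= -3 -- satisfied.
Step 2: Compute optimal value.
f(x*) = 6*0.25^2 - 3*0.25 = -0.375


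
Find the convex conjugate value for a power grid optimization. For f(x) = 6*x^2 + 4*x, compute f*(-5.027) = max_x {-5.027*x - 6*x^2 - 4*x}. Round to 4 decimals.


f*(y) = sup_x {y*x - a*x^2 - b*x} = sup_x {(y-b)*x - a*x^2}
FOC: (y - b) - 2a*x = 0 => x* = (y - b)/(2a)
x* = (-5.027 - 4)/(2*6) = -0.7523
f*(-5.027) = (y-b)^2/(4a) = (-5.027 - 4)^2/(4*6)
= 81.4867/24 = 3.3953


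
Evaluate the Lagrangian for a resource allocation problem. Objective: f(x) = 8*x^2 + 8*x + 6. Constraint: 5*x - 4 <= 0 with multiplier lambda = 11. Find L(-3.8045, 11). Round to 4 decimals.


Step 1: Evaluate f(x).
f(-3.8045) = 8*(-3.8045)^2 + 8*(-3.8045) + 6 = 91.3578
Step 2: Evaluate g(x).
g(-3.8045) = 5*-3.8045 - 4 = -23.0225
Step 3: Compute Lagrangian.
L = 91.3578 + 11*-23.0225 = -161.8897


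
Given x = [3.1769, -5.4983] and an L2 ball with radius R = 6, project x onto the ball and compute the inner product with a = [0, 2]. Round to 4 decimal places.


Step 1: Compute ||x|| (intermediates to 6 decimals).
||x|| = sqrt(3.1769^2 + (-5.4983)^2) = 6.350118
Step 2: Project.
Since ||x|| > R, scale = R/||x|| = 6/6.350118 = 0.944864, proj(x) = scale * x
proj(x) = [3.001738, -5.195146]
Step 3: Dot product.
a^T * proj(x) = 0*3.001738 + 2*(-5.195146) = -10.3903


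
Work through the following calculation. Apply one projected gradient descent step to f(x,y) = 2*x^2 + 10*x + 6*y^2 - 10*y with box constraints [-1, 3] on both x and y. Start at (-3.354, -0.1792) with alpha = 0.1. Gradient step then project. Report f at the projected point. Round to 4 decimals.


Step 1: Compute gradient at (-3.354, -0.1792).
grad_x = 2*2*-3.354 + 10 = -3.416
grad_y = 2*6*-0.1792 - 10 = -12.1504
Step 2: Gradient step.
x_raw = -3.354 - 0.1*-3.416 = -3.0124
y_raw = -0.1792 - 0.1*-12.1504 = 1.0358
Step 3: Project onto [-1, 3].
x_proj = clip(-3.0124) = -1.0
y_proj = clip(1.0358) = 1.0358
Step 4: Evaluate f.
f(-1.0, 1.0358) = -11.9206


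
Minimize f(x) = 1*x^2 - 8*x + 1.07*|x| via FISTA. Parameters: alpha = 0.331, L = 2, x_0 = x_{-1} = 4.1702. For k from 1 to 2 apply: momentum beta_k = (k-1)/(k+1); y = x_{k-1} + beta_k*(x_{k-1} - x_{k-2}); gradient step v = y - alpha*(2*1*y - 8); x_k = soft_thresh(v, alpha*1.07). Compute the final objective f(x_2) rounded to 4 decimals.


FISTA on f(x) = 1*x^2 - 8*x + 1.07*|x|
L = 2, alpha = 0.331
Iteration 1: beta = 0.0, y = 4.1702 + 0.0*(4.1702 - 4.1702) = 4.1702
  grad(y) = 0.3404, v = y - alpha*grad = 4.0575
  prox(v) = soft_thresh(4.0575, 0.3542) = 3.7034
Iteration 2: beta = 0.3333, y = 3.7034 + 0.3333*(3.7034 - 4.1702) = 3.5477
  grad(y) = -0.9045, v = y - alpha*grad = 3.8471
  prox(v) = soft_thresh(3.8471, 0.3542) = 3.493
f(x_2) = 1*3.493^2 - 8*3.493 + 1.07*|3.493| = -12.0054


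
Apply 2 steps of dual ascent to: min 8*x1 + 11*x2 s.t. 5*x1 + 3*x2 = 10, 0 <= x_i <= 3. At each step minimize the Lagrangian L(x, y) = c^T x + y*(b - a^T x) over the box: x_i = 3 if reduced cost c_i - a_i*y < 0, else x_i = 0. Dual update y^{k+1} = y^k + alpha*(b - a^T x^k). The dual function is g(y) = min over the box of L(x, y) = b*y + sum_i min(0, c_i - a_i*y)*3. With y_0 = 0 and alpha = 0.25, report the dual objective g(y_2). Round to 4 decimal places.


Dual ascent for LP: min 8*x1 + 11*x2, 5*x1 + 3*x2 = 10, 0 <= x_i <= 3
Step 1: y^k = 0.0, reduced costs: (8.0, 11.0)
  x^k = (0.0, 0.0), subgradient = b - a^T x = 10.0
  y^{k+1} = 0.0 + 0.25*10.0 = 2.5
Step 2: y^k = 2.5, reduced costs: (-4.5, 3.5)
  x^k = (3.0, 0.0), subgradient = b - a^T x = -5.0
  y^{k+1} = 2.5 + 0.25*-5.0 = 1.25
Dual objective at y_2 = 1.25: reduced costs (1.75, 7.25), box minimizer x = (0.0, 0.0)
g(y_2) = b*y + (c1 - a1*y)*x1 + (c2 - a2*y)*x2 = 10*1.25 + 1.75*0.0 + 7.25*0.0 = 12.5 + 0.0 + 0.0 = 12.5


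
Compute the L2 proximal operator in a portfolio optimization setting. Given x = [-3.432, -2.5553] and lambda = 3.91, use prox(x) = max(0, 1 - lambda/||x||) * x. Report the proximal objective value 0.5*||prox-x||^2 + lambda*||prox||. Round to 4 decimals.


Step 1: Compute ||x||.
||x|| = 4.2788
Step 2: Compute scaling factor.
scale = max(0, 1 - 3.91/4.2788) = 0.0862
Step 3: prox(x) = [-0.2958, -0.2203]
||prox(x)|| = 0.3688
Step 4: Proximal objective.
0.5*||prox-x||^2 = 7.6441
lambda*||prox|| = 1.442
Total = 9.0861


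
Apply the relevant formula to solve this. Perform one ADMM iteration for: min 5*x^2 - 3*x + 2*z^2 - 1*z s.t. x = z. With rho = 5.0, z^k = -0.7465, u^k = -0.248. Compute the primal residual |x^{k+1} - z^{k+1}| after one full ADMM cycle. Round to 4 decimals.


ADMM iteration with rho = 5.0, z^k = -0.7465, u^k = -0.248
Step 1: x-update.
Minimize 5*x^2 - 3*x + (5.0/2)*(x + 0.7465 - 0.248)^2
FOC: (2*5 + 5.0)*x = 3 + 5.0*(-0.7465 + 0.248)
x^{k+1} = 0.0338
Step 2: z-update.
Minimize 2*z^2 - 1*z + (5.0/2)*(0.0338 - z - 0.248)^2
FOC: (2*2 + 5.0)*z = 1 + 5.0*(0.0338 - 0.248)
z^{k+1} = -0.0079
Step 3: u-update.
u^{k+1} = -0.248 + 0.0338 + 0.0079 = -0.2063
Step 4: Primal residual = |0.0338 + 0.0079| = 0.0417


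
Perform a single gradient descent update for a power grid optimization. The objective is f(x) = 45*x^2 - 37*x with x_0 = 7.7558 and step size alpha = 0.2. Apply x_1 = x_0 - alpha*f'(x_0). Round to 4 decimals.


We compute the gradient at x_0 and apply the update.
f'(x) = 90*x - 37
f'(7.7558) = 90*7.7558 - 37 = 661.022
x_1 = 7.7558 - 0.2*661.022 = -124.4486


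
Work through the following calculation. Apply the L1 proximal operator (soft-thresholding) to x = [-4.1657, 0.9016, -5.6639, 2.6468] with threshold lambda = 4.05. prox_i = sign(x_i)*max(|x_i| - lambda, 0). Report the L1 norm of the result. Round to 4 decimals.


Soft-thresholding with lambda = 4.05:
prox(-4.1657) = sign(-4.1657)*max(|-4.1657| - 4.05, 0) = -0.1157
prox(0.9016) = sign(0.9016)*max(|0.9016| - 4.05, 0) = 0.0
prox(-5.6639) = sign(-5.6639)*max(|-5.6639| - 4.05, 0) = -1.6139
prox(2.6468) = sign(2.6468)*max(|2.6468| - 4.05, 0) = 0.0
prox(x) = [-0.1157, 0.0, -1.6139, 0.0]
||prox(x)||_1 = 0.1157 + 0.0 + 1.6139 + 0.0 = 1.7296


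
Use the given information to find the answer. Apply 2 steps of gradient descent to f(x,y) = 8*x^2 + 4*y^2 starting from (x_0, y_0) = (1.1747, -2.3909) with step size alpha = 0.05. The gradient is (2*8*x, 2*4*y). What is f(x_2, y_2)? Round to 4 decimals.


Gradient descent on f(x,y) = 8*x^2 + 4*y^2.
Starting point: (1.1747, -2.3909), alpha = 0.05
Step 1: grad_x = 2*8*1.1747 = 18.7952, grad_y = 2*4*-2.3909 = -19.1272
  x_1 = 1.1747 - 0.05*18.7952 = 0.2349
  y_1 = -2.3909 - 0.05*-19.1272 = -1.4345
Step 2: grad_x = 2*8*0.2349 = 3.759, grad_y = 2*4*-1.4345 = -11.4763
  x_2 = 0.2349 - 0.05*3.759 = 0.047
  y_2 = -1.4345 - 0.05*-11.4763 = -0.8607
f(0.047, -0.8607) = 8*0.047^2 + 4*(-0.8607)^2 = 2.981


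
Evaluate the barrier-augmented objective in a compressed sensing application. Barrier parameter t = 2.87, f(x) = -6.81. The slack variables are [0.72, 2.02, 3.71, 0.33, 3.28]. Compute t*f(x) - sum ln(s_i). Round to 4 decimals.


Step 1: Compute log-barrier.
ln values: [-0.3285, 0.7031, 1.311, -1.1087, 1.1878]
phi = -(-0.3285 + 0.7031 + 1.311 - 1.1087 + 1.1878) = -1.7648
Step 2: Compute augmented objective.
t*f(x) = 2.87*-6.81 = -19.5447
Total = -19.5447 - 1.7648 = -21.3095


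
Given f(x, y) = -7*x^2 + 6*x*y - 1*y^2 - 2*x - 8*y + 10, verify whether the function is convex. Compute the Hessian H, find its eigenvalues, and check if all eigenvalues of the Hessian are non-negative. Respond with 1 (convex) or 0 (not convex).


The Hessian of f(x,y) = -7*x^2 + 6*x*y - 1*y^2 - 2*x - 8*y + 10 is:
H = [[-14, 6], [6, -2]]
Trace = -14 - 2 = -16
Determinant = -14*-2 - (6)^2 = -8
Discriminant = (-16)^2 - 4*-8 = 288.0
Eigenvalues: lambda_1 = -16.4853, lambda_2 = 0.4853
The function is not convex.

0


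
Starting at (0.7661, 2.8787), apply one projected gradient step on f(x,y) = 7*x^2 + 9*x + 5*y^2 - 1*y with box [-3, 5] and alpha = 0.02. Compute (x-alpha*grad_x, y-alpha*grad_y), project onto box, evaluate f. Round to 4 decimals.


Step 1: Compute gradient at (0.7661, 2.8787).
grad_x = 2*7*0.7661 + 9 = 19.7254
grad_y = 2*5*2.8787 - 1 = 27.787
Step 2: Gradient step.
x_raw = 0.7661 - 0.02*19.7254 = 0.3716
y_raw = 2.8787 - 0.02*27.787 = 2.323
Step 3: Project onto [-3, 5].
x_proj = clip(0.3716) = 0.3716
y_proj = clip(2.323) = 2.323
Step 4: Evaluate f.
f(0.3716, 2.323) = 28.9686


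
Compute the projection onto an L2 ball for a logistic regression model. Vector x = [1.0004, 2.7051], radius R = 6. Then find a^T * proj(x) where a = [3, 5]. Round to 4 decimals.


Step 1: Compute ||x|| (intermediates to 6 decimals).
||x|| = sqrt(1.0004^2 + 2.7051^2) = 2.884158
Step 2: Project.
Since ||x|| <= R, proj = x (no scaling needed).
proj(x) = [1.0004, 2.7051]
Step 3: Dot product.
a^T * proj(x) = 3*1.0004 + 5*2.7051 = 16.5267


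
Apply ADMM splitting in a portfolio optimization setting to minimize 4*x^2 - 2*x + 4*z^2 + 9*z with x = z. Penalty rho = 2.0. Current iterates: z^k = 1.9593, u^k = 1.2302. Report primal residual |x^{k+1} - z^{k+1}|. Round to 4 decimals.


ADMM iteration with rho = 2.0, z^k = 1.9593, u^k = 1.2302
Step 1: x-update.
Minimize 4*x^2 - 2*x + (2.0/2)*(x - 1.9593 + 1.2302)^2
FOC: (2*4 + 2.0)*x = 2 + 2.0*(1.9593 - 1.2302)
x^{k+1} = 0.3458
Step 2: z-update.
Minimize 4*z^2 + 9*z + (2.0/2)*(0.3458 - z + 1.2302)^2
FOC: (2*4 + 2.0)*z = -9 + 2.0*(0.3458 + 1.2302)
z^{k+1} = -0.5848
Step 3: u-update.
u^{k+1} = 1.2302 + 0.3458 + 0.5848 = 2.1608
Step 4: Primal residual = |0.3458 + 0.5848| = 0.9306


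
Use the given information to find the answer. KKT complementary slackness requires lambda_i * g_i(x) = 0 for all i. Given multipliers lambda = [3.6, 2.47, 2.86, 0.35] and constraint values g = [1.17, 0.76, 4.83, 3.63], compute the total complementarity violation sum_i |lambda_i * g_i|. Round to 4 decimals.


KKT complementary slackness check:
lambda_1 * g_1 = 3.6 * 1.17 = 4.212
lambda_2 * g_2 = 2.47 * 0.76 = 1.8772
lambda_3 * g_3 = 2.86 * 4.83 = 13.8138
lambda_4 * g_4 = 0.35 * 3.63 = 1.2705
Total violation = 4.212 + 1.8772 + 13.8138 + 1.2705 = 21.1735


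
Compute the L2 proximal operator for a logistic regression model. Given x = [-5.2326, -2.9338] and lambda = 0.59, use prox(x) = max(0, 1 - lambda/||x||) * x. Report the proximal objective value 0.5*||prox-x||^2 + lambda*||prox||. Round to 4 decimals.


Step 1: Compute ||x||.
||x|| = 5.9989
Step 2: Compute scaling factor.
scale = max(0, 1 - 0.59/5.9989) = 0.9016
Step 3: prox(x) = [-4.718, -2.6453]
||prox(x)|| = 5.4089
Step 4: Proximal objective.
0.5*||prox-x||^2 = 0.1741
lambda*||prox|| = 3.1913
Total = 3.3653


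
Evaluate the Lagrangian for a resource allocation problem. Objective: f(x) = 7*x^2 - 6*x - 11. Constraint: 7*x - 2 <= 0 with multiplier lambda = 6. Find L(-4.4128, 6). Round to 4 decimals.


Step 1: Evaluate f(x).
f(-4.4128) = 7*(-4.4128)^2 - 6*(-4.4128) - 11 = 151.7864
Step 2: Evaluate g(x).
g(-4.4128) = 7*-4.4128 - 2 = -32.8896
Step 3: Compute Lagrangian.
L = 151.7864 + 6*-32.8896 = -45.5512


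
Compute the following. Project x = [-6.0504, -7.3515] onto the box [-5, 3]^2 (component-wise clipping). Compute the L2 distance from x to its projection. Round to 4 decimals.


Project each component onto [-5, 3].
clip(-6.0504) = -5.0, clip(-7.3515) = -5.0
Projection = [-5.0, -5.0]
Squared diffs: [1.1033, 5.5296]
Distance = sqrt(6.6329) = 2.5754


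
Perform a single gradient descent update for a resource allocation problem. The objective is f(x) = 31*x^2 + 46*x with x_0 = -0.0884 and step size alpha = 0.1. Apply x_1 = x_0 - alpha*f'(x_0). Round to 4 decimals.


We compute the gradient at x_0 and apply the update.
f'(x) = 62*x + 46
f'(-0.0884) = 62*-0.0884 + 46 = 40.5192
x_1 = -0.0884 - 0.1*40.5192 = -4.1403


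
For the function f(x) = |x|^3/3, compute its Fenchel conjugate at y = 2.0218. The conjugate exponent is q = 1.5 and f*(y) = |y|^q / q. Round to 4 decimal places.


The conjugate exponent q satisfies 1/p + 1/q = 1.
p = 3, so q = 3/(3 - 1) = 1.5
|y|^q = 2.0218^1.5 = 2.8748
f*(2.0218) = 2.8748 / 1.5 = 1.9165


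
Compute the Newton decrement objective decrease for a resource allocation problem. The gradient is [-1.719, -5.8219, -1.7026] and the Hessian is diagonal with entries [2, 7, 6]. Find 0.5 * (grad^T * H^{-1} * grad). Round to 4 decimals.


Step 1: H is diagonal, so H^(-1) * g = [-0.8595, -0.8317, -0.2838].
Step 2: g^T H^(-1) g = sum_i g_i^2 / H_ii
  = (-1.719)^2/2 + (-5.8219)^2/7 + (-1.7026)^2/6
  = 1.4775 + 4.8421 + 0.4831 = 6.8027
Step 3: Objective decrease = 0.5 * g^T H^(-1) g = 3.4013


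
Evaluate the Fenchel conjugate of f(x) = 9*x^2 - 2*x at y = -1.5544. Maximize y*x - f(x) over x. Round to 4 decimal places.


f*(y) = sup_x {y*x - a*x^2 - b*x} = sup_x {(y-b)*x - a*x^2}
FOC: (y - b) - 2a*x = 0 => x* = (y - b)/(2a)
x* = (-1.5544 + 2)/(2*9) = 0.0248
f*(-1.5544) = (y-b)^2/(4a) = (-1.5544 + 2)^2/(4*9)
= 0.1986/36 = 0.0055


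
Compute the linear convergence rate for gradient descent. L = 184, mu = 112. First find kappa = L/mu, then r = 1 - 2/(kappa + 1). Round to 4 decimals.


Step 1: Compute the condition number.
kappa = L/mu = 184/112 = 1.6429
Step 2: Compute the convergence rate.
r = 1 - 2/(kappa + 1) = 1 - 2*mu/(L + mu) = (L - mu)/(L + mu) = 72/296 = 0.2432


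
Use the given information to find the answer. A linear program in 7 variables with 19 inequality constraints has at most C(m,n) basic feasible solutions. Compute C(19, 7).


Each vertex corresponds to some choice of n active constraints out of m, so the number of vertices is at most C(m, n) = m! / (n!(m-n)!).
m = 19, n = 7
Numerator: 19 * 18 * 17 * 16 * 15 * 14 * 13
Denominator: 7! = 5040
C(19, 7) = 50388


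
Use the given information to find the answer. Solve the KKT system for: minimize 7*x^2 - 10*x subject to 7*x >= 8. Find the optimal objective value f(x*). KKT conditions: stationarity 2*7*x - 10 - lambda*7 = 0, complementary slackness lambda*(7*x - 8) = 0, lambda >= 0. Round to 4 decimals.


Step 1: Try lambda = 0 (constraint inactive).
x_unc = 10/(2*7) = 0.7143
Check: 7*0.7143 = 5.0001 < 8 -- violated!
Step 2: Constraint must be active: 7*x = 8
x* = 8/7 = 1.1429 (rounded; the exact value 8/7 is used below)
lambda = (2*7*(8/7) - 10)/7 = 0.8571
Step 3: Compute optimal value.
f(x*) = 7*(8/7)^2 - 10*(8/7) = -2.2857


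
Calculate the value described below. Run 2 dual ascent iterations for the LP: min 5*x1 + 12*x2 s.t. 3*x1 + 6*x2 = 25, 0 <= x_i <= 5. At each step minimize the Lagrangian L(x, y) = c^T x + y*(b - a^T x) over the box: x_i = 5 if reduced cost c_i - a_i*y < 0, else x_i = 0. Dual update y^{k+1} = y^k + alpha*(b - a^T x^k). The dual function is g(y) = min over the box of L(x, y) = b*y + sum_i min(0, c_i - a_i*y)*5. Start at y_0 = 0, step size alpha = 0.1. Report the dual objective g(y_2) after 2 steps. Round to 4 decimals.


Dual ascent for LP: min 5*x1 + 12*x2, 3*x1 + 6*x2 = 25, 0 <= x_i <= 5
Step 1: y^k = 0.0, reduced costs: (5.0, 12.0)
  x^k = (0.0, 0.0), subgradient = b - a^T x = 25.0
  y^{k+1} = 0.0 + 0.1*25.0 = 2.5
Step 2: y^k = 2.5, reduced costs: (-2.5, -3.0)
  x^k = (5.0, 5.0), subgradient = b - a^T x = -20.0
  y^{k+1} = 2.5 + 0.1*-20.0 = 0.5
Dual objective at y_2 = 0.5: reduced costs (3.5, 9.0), box minimizer x = (0.0, 0.0)
g(y_2) = b*y + (c1 - a1*y)*x1 + (c2 - a2*y)*x2 = 25*0.5 + 3.5*0.0 + 9.0*0.0 = 12.5 + 0.0 + 0.0 = 12.5


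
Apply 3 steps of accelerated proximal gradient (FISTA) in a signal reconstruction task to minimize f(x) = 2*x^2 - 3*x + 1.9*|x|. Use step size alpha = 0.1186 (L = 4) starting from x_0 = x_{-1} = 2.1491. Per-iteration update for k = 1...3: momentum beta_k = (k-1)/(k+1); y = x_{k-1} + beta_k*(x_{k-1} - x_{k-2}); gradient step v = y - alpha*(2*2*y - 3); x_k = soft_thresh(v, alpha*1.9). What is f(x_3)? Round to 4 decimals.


FISTA on f(x) = 2*x^2 - 3*x + 1.9*|x|
L = 4, alpha = 0.1186
Iteration 1: beta = 0.0, y = 2.1491 + 0.0*(2.1491 - 2.1491) = 2.1491
  grad(y) = 5.5964, v = y - alpha*grad = 1.4854
  prox(v) = soft_thresh(1.4854, 0.2253) = 1.26
Iteration 2: beta = 0.3333, y = 1.26 + 0.3333*(1.26 - 2.1491) = 0.9637
  grad(y) = 0.8547, v = y - alpha*grad = 0.8623
  prox(v) = soft_thresh(0.8623, 0.2253) = 0.637
Iteration 3: beta = 0.5, y = 0.637 + 0.5*(0.637 - 1.26) = 0.3254
  grad(y) = -1.6983, v = y - alpha*grad = 0.5268
  prox(v) = soft_thresh(0.5268, 0.2253) = 0.3015
f(x_3) = 2*0.3015^2 - 3*0.3015 + 1.9*|0.3015| = -0.1498


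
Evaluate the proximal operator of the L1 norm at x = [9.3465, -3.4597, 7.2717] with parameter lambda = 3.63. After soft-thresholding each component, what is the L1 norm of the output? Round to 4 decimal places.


Soft-thresholding with lambda = 3.63:
prox(9.3465) = sign(9.3465)*max(|9.3465| - 3.63, 0) = 5.7165
prox(-3.4597) = sign(-3.4597)*max(|-3.4597| - 3.63, 0) = 0.0
prox(7.2717) = sign(7.2717)*max(|7.2717| - 3.63, 0) = 3.6417
prox(x) = [5.7165, 0.0, 3.6417]
||prox(x)||_1 = 5.7165 + 0.0 + 3.6417 = 9.3582


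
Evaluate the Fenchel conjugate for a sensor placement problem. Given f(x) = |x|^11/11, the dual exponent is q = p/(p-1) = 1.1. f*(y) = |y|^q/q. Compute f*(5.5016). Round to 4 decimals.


The conjugate exponent q satisfies 1/p + 1/q = 1.
p = 11, so q = 11/(11 - 1) = 1.1
|y|^q = 5.5016^1.1 = 6.5244
f*(5.5016) = 6.5244 / 1.1 = 5.9312


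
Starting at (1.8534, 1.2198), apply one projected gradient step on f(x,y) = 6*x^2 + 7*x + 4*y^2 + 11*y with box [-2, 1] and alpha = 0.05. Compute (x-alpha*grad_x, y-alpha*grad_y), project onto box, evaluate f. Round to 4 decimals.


Step 1: Compute gradient at (1.8534, 1.2198).
grad_x = 2*6*1.8534 + 7 = 29.2408
grad_y = 2*4*1.2198 + 11 = 20.7584
Step 2: Gradient step.
x_raw = 1.8534 - 0.05*29.2408 = 0.3914
y_raw = 1.2198 - 0.05*20.7584 = 0.1819
Step 3: Project onto [-2, 1].
x_proj = clip(0.3914) = 0.3914
y_proj = clip(0.1819) = 0.1819
Step 4: Evaluate f.
f(0.3914, 0.1819) = 5.7915


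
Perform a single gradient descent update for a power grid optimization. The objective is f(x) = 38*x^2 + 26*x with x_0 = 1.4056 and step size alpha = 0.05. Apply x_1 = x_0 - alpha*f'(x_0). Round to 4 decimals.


We compute the gradient at x_0 and apply the update.
f'(x) = 76*x + 26
f'(1.4056) = 76*1.4056 + 26 = 132.8256
x_1 = 1.4056 - 0.05*132.8256 = -5.2357


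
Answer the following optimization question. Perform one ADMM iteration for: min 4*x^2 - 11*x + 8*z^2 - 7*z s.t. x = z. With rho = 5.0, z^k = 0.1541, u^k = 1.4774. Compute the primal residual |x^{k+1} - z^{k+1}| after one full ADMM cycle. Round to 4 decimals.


ADMM iteration with rho = 5.0, z^k = 0.1541, u^k = 1.4774
Step 1: x-update.
Minimize 4*x^2 - 11*x + (5.0/2)*(x - 0.1541 + 1.4774)^2
FOC: (2*4 + 5.0)*x = 11 + 5.0*(0.1541 - 1.4774)
x^{k+1} = 0.3372
Step 2: z-update.
Minimize 8*z^2 - 7*z + (5.0/2)*(0.3372 - z + 1.4774)^2
FOC: (2*8 + 5.0)*z = 7 + 5.0*(0.3372 + 1.4774)
z^{k+1} = 0.7654
Step 3: u-update.
u^{k+1} = 1.4774 + 0.3372 - 0.7654 = 1.0492
Step 4: Primal residual = |0.3372 - 0.7654| = 0.4282


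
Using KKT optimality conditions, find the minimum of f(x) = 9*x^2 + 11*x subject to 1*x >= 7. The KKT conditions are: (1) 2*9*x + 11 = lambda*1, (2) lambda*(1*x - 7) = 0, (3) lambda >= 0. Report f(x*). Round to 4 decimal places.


Step 1: Try lambda = 0 (constraint inactive).
x_unc = -11/(2*9) = -0.6111
Check: 1*-0.6111 = -0.6111 < 7 -- violated!
Step 2: Constraint must be active: 1*x = 7
x* = 7/1 = 7.0
lambda = (2*9*7.0 + 11)/1 = 137.0
Step 3: Compute optimal value.
f(x*) = 9*7.0^2 + 11*7.0 = 518.0


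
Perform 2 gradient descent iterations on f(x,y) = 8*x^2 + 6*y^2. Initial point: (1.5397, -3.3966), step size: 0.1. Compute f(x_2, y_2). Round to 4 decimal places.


Gradient descent on f(x,y) = 8*x^2 + 6*y^2.
Starting point: (1.5397, -3.3966), alpha = 0.1
Step 1: grad_x = 2*8*1.5397 = 24.6352, grad_y = 2*6*-3.3966 = -40.7592
  x_1 = 1.5397 - 0.1*24.6352 = -0.9238
  y_1 = -3.3966 - 0.1*-40.7592 = 0.6793
Step 2: grad_x = 2*8*-0.9238 = -14.7811, grad_y = 2*6*0.6793 = 8.1518
  x_2 = -0.9238 - 0.1*-14.7811 = 0.5543
  y_2 = 0.6793 - 0.1*8.1518 = -0.1359
f(0.5543, -0.1359) = 8*0.5543^2 + 6*(-0.1359)^2 = 2.5687


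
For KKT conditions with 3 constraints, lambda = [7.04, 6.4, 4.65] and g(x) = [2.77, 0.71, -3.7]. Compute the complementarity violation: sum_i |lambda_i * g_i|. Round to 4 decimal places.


KKT complementary slackness check:
lambda_1 * g_1 = 7.04 * 2.77 = 19.5008
lambda_2 * g_2 = 6.4 * 0.71 = 4.544
lambda_3 * g_3 = 4.65 * -3.7 = -17.205
Total violation = 19.5008 + 4.544 + 17.205 = 41.2498


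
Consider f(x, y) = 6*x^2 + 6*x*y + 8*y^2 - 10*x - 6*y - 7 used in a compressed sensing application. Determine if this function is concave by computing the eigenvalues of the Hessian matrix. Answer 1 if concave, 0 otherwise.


The Hessian of f(x,y) = 6*x^2 + 6*x*y + 8*y^2 - 10*x - 6*y - 7 is:
H = [[12, 6], [6, 16]]
Trace = 12 + 16 = 28
Determinant = 12*16 - (6)^2 = 156
Discriminant = (28)^2 - 4*156 = 160.0
Eigenvalues: lambda_1 = 7.6754, lambda_2 = 20.3246
The function is not concave.

0


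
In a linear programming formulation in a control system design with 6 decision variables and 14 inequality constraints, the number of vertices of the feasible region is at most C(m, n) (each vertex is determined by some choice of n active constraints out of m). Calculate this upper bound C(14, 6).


Each vertex corresponds to some choice of n active constraints out of m, so the number of vertices is at most C(m, n) = m! / (n!(m-n)!).
m = 14, n = 6
Numerator: 14 * 13 * 12 * 11 * 10 * 9
Denominator: 6! = 720
C(14, 6) = 3003


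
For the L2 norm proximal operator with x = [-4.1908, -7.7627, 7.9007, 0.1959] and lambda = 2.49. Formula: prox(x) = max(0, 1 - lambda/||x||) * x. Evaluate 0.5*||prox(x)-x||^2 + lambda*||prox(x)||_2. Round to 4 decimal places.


Step 1: Compute ||x||.
||x|| = 11.8441
Step 2: Compute scaling factor.
scale = max(0, 1 - 2.49/11.8441) = 0.7898
Step 3: prox(x) = [-3.3098, -6.1307, 6.2397, 0.1547]
||prox(x)|| = 9.3541
Step 4: Proximal objective.
0.5*||prox-x||^2 = 3.1001
lambda*||prox|| = 23.2917
Total = 26.3917


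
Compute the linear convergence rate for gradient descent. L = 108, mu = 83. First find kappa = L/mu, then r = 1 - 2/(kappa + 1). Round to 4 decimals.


Step 1: Compute the condition number.
kappa = L/mu = 108/83 = 1.3012
Step 2: Compute the convergence rate.
r = 1 - 2/(kappa + 1) = 1 - 2*mu/(L + mu) = (L - mu)/(L + mu) = 25/191 = 0.1309


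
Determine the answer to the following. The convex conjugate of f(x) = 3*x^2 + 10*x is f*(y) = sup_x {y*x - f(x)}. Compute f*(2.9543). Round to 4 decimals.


f*(y) = sup_x {y*x - a*x^2 - b*x} = sup_x {(y-b)*x - a*x^2}
FOC: (y - b) - 2a*x = 0 => x* = (y - b)/(2a)
x* = (2.9543 - 10)/(2*3) = -1.1743
f*(2.9543) = (y-b)^2/(4a) = (2.9543 - 10)^2/(4*3)
= 49.6419/12 = 4.1368


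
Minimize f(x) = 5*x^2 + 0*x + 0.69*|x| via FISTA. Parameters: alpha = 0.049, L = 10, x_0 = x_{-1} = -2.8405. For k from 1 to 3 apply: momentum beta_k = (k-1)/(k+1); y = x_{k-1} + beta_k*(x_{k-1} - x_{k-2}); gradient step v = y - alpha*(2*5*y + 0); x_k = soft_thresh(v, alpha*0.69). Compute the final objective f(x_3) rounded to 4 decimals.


FISTA on f(x) = 5*x^2 + 0*x + 0.69*|x|
L = 10, alpha = 0.049
Iteration 1: beta = 0.0, y = -2.8405 + 0.0*(-2.8405 + 2.8405) = -2.8405
  grad(y) = -28.405, v = y - alpha*grad = -1.4487
  prox(v) = soft_thresh(-1.4487, 0.0338) = -1.4148
Iteration 2: beta = 0.3333, y = -1.4148 + 0.3333*(-1.4148 + 2.8405) = -0.9396
  grad(y) = -9.3963, v = y - alpha*grad = -0.4792
  prox(v) = soft_thresh(-0.4792, 0.0338) = -0.4454
Iteration 3: beta = 0.5, y = -0.4454 + 0.5*(-0.4454 + 1.4148) = 0.0393
  grad(y) = 0.3932, v = y - alpha*grad = 0.0201
  prox(v) = soft_thresh(0.0201, 0.0338) = 0.0
f(x_3) = 5*0.0^2 + 0*0.0 + 0.69*|0.0| = 0.0


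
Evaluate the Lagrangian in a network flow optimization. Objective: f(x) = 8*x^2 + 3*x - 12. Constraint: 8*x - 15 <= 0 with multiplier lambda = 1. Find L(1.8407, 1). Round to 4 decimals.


Step 1: Evaluate f(x).
f(1.8407) = 8*1.8407^2 + 3*1.8407 - 12 = 20.6275
Step 2: Evaluate g(x).
g(1.8407) = 8*1.8407 - 15 = -0.2744
Step 3: Compute Lagrangian.
L = 20.6275 + 1*-0.2744 = 20.3531


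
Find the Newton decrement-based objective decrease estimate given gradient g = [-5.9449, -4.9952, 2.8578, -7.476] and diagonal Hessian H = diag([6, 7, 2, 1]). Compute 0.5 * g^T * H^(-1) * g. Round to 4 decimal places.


Step 1: H is diagonal, so H^(-1) * g = [-0.9908, -0.7136, 1.4289, -7.476].
Step 2: g^T H^(-1) g = sum_i g_i^2 / H_ii
  = (-5.9449)^2/6 + (-4.9952)^2/7 + (2.8578)^2/2 + (-7.476)^2/1
  = 5.8903 + 3.5646 + 4.0835 + 55.8906 = 69.429
Step 3: Objective decrease = 0.5 * g^T H^(-1) g = 34.7145


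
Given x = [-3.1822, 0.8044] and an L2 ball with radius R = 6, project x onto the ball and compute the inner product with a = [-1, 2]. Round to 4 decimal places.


Step 1: Compute ||x|| (intermediates to 6 decimals).
||x|| = sqrt((-3.1822)^2 + 0.8044^2) = 3.282294
Step 2: Project.
Since ||x|| <= R, proj = x (no scaling needed).
proj(x) = [-3.1822, 0.8044]
Step 3: Dot product.
a^T * proj(x) = -1*(-3.1822) + 2*0.8044 = 4.791


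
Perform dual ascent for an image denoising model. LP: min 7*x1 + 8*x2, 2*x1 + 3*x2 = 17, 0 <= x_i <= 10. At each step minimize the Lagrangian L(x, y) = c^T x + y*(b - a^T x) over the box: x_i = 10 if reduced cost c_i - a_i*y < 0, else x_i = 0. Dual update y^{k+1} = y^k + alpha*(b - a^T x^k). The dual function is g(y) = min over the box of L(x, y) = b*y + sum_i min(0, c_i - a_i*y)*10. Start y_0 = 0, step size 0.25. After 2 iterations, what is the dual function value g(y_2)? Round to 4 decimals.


Dual ascent for LP: min 7*x1 + 8*x2, 2*x1 + 3*x2 = 17, 0 <= x_i <= 10
Step 1: y^k = 0.0, reduced costs: (7.0, 8.0)
  x^k = (0.0, 0.0), subgradient = b - a^T x = 17.0
  y^{k+1} = 0.0 + 0.25*17.0 = 4.25
Step 2: y^k = 4.25, reduced costs: (-1.5, -4.75)
  x^k = (10.0, 10.0), subgradient = b - a^T x = -33.0
  y^{k+1} = 4.25 + 0.25*-33.0 = -4.0
Dual objective at y_2 = -4.0: reduced costs (15.0, 20.0), box minimizer x = (0.0, 0.0)
g(y_2) = b*y + (c1 - a1*y)*x1 + (c2 - a2*y)*x2 = 17*(-4.0) + 15.0*0.0 + 20.0*0.0 = -68.0 + 0.0 + 0.0 = -68.0


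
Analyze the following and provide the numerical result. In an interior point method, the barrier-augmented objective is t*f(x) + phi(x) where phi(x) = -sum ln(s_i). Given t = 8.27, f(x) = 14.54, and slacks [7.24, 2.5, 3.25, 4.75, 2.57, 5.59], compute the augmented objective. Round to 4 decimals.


Step 1: Compute log-barrier.
ln values: [1.9796, 0.9163, 1.1787, 1.5581, 0.9439, 1.721]
phi = -(1.9796 + 0.9163 + 1.1787 + 1.5581 + 0.9439 + 1.721) = -8.2976
Step 2: Compute augmented objective.
t*f(x) = 8.27*14.54 = 120.2458
Total = 120.2458 - 8.2976 = 111.9482


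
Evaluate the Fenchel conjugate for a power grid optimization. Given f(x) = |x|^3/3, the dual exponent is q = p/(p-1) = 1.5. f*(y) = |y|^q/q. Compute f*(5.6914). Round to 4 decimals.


The conjugate exponent q satisfies 1/p + 1/q = 1.
p = 3, so q = 3/(3 - 1) = 1.5
|y|^q = 5.6914^1.5 = 13.5778
f*(5.6914) = 13.5778 / 1.5 = 9.0519


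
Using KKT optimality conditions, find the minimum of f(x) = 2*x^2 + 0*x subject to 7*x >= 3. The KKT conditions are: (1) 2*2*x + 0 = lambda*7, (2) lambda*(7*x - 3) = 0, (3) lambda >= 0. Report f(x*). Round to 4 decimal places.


Step 1: Try lambda = 0 (constraint inactive).
x_unc = 0/(2*2) = 0.0
Check: 7*0.0 = 0.0 < 3 -- violated!
Step 2: Constraint must be active: 7*x = 3
x* = 3/7 = 0.4286 (rounded; the exact value 3/7 is used below)
lambda = (2*2*(3/7) + 0)/7 = 0.2449
Step 3: Compute optimal value.
f(x*) = 2*(3/7)^2 + 0*(3/7) = 0.3673


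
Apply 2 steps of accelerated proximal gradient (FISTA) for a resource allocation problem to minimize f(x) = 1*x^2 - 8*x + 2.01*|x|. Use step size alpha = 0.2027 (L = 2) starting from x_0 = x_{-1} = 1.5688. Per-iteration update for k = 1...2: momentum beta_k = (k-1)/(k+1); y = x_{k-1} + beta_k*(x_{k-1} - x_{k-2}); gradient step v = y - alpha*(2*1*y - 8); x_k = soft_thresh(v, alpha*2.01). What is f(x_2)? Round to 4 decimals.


FISTA on f(x) = 1*x^2 - 8*x + 2.01*|x|
L = 2, alpha = 0.2027
Iteration 1: beta = 0.0, y = 1.5688 + 0.0*(1.5688 - 1.5688) = 1.5688
  grad(y) = -4.8624, v = y - alpha*grad = 2.5544
  prox(v) = soft_thresh(2.5544, 0.4074) = 2.147
Iteration 2: beta = 0.3333, y = 2.147 + 0.3333*(2.147 - 1.5688) = 2.3397
  grad(y) = -3.3206, v = y - alpha*grad = 3.0128
  prox(v) = soft_thresh(3.0128, 0.4074) = 2.6054
f(x_2) = 1*2.6054^2 - 8*2.6054 + 2.01*|2.6054| = -8.8182


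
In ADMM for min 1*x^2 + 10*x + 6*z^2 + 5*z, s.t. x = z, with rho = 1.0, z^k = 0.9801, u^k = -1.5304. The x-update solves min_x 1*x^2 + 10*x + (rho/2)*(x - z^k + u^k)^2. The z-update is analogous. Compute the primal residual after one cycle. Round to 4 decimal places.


ADMM iteration with rho = 1.0, z^k = 0.9801, u^k = -1.5304
Step 1: x-update.
Minimize 1*x^2 + 10*x + (1.0/2)*(x - 0.9801 - 1.5304)^2
FOC: (2*1 + 1.0)*x = -10 + 1.0*(0.9801 + 1.5304)
x^{k+1} = -2.4965
Step 2: z-update.
Minimize 6*z^2 + 5*z + (1.0/2)*(-2.4965 - z - 1.5304)^2
FOC: (2*6 + 1.0)*z = -5 + 1.0*(-2.4965 - 1.5304)
z^{k+1} = -0.6944
Step 3: u-update.
u^{k+1} = -1.5304 - 2.4965 + 0.6944 = -3.3325
Step 4: Primal residual = |-2.4965 + 0.6944| = 1.8021


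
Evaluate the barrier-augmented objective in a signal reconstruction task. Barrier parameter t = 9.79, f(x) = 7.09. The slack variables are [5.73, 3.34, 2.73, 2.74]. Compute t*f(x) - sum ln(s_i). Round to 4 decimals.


Step 1: Compute log-barrier.
ln values: [1.7457, 1.206, 1.0043, 1.008]
phi = -(1.7457 + 1.206 + 1.0043 + 1.008) = -4.9639
Step 2: Compute augmented objective.
t*f(x) = 9.79*7.09 = 69.4111
Total = 69.4111 - 4.9639 = 64.4472


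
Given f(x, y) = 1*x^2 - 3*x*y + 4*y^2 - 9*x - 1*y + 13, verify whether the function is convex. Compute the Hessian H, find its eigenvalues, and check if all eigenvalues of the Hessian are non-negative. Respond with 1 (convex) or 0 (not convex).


The Hessian of f(x,y) = 1*x^2 - 3*x*y + 4*y^2 - 9*x - 1*y + 13 is:
H = [[2, -3], [-3, 8]]
Trace = 2 + 8 = 10
Determinant = 2*8 - (-3)^2 = 7
Discriminant = (10)^2 - 4*7 = 72.0
Eigenvalues: lambda_1 = 0.7574, lambda_2 = 9.2426
The function is convex.

1


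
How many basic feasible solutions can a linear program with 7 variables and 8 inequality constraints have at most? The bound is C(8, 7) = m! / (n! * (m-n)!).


Each vertex corresponds to some choice of n active constraints out of m, so the number of vertices is at most C(m, n) = m! / (n!(m-n)!).
m = 8, n = 7
Numerator: 8 * 7 * 6 * 5 * 4 * 3 * 2
Denominator: 7! = 5040
C(8, 7) = 8


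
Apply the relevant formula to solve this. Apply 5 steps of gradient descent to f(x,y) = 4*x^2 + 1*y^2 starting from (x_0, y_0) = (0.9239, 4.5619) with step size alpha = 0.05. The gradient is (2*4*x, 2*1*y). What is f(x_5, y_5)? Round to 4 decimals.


Gradient descent on f(x,y) = 4*x^2 + 1*y^2.
Starting point: (0.9239, 4.5619), alpha = 0.05
Step 1: grad_x = 2*4*0.9239 = 7.3912, grad_y = 2*1*4.5619 = 9.1238
  x_1 = 0.9239 - 0.05*7.3912 = 0.5543
  y_1 = 4.5619 - 0.05*9.1238 = 4.1057
Step 2: grad_x = 2*4*0.5543 = 4.4347, grad_y = 2*1*4.1057 = 8.2114
  x_2 = 0.5543 - 0.05*4.4347 = 0.3326
  y_2 = 4.1057 - 0.05*8.2114 = 3.6951
Step 3: grad_x = 2*4*0.3326 = 2.6608, grad_y = 2*1*3.6951 = 7.3903
  x_3 = 0.3326 - 0.05*2.6608 = 0.1996
  y_3 = 3.6951 - 0.05*7.3903 = 3.3256
Step 4: grad_x = 2*4*0.1996 = 1.5965, grad_y = 2*1*3.3256 = 6.6513
  x_4 = 0.1996 - 0.05*1.5965 = 0.1197
  y_4 = 3.3256 - 0.05*6.6513 = 2.9931
Step 5: grad_x = 2*4*0.1197 = 0.9579, grad_y = 2*1*2.9931 = 5.9861
  x_5 = 0.1197 - 0.05*0.9579 = 0.0718
  y_5 = 2.9931 - 0.05*5.9861 = 2.6938
f(0.0718, 2.6938) = 4*0.0718^2 + 1*2.6938^2 = 7.277


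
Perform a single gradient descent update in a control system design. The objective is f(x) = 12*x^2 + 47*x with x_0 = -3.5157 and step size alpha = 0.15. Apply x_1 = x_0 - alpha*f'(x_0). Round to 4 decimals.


We compute the gradient at x_0 and apply the update.
f'(x) = 24*x + 47
f'(-3.5157) = 24*-3.5157 + 47 = -37.3768
x_1 = -3.5157 - 0.15*-37.3768 = 2.0908


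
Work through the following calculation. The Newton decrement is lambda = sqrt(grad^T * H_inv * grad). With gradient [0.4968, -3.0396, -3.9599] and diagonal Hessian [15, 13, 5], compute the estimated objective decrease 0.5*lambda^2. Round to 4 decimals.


Step 1: H is diagonal, so H^(-1) * g = [0.0331, -0.2338, -0.792].
Step 2: g^T H^(-1) g = sum_i g_i^2 / H_ii
  = (0.4968)^2/15 + (-3.0396)^2/13 + (-3.9599)^2/5
  = 0.0165 + 0.7107 + 3.1362 = 3.8633
Step 3: Objective decrease = 0.5 * g^T H^(-1) g = 1.9317


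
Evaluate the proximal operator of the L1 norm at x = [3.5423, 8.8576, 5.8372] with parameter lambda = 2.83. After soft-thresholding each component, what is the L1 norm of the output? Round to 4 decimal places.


Soft-thresholding with lambda = 2.83:
prox(3.5423) = sign(3.5423)*max(|3.5423| - 2.83, 0) = 0.7123
prox(8.8576) = sign(8.8576)*max(|8.8576| - 2.83, 0) = 6.0276
prox(5.8372) = sign(5.8372)*max(|5.8372| - 2.83, 0) = 3.0072
prox(x) = [0.7123, 6.0276, 3.0072]
||prox(x)||_1 = 0.7123 + 6.0276 + 3.0072 = 9.7471


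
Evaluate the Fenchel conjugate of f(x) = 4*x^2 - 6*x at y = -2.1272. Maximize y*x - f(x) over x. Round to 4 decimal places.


f*(y) = sup_x {y*x - a*x^2 - b*x} = sup_x {(y-b)*x - a*x^2}
FOC: (y - b) - 2a*x = 0 => x* = (y - b)/(2a)
x* = (-2.1272 + 6)/(2*4) = 0.4841
f*(-2.1272) = (y-b)^2/(4a) = (-2.1272 + 6)^2/(4*4)
= 14.9986/16 = 0.9374


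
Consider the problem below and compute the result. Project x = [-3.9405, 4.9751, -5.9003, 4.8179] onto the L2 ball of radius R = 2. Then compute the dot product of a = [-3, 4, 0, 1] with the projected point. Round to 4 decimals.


Step 1: Compute ||x|| (intermediates to 6 decimals).
||x|| = sqrt((-3.9405)^2 + 4.9751^2 + (-5.9003)^2 + 4.8179^2) = 9.914881
Step 2: Project.
Since ||x|| > R, scale = R/||x|| = 2/9.914881 = 0.201717, proj(x) = scale * x
proj(x) = [-0.794866, 1.003562, -1.190191, 0.971852]
Step 3: Dot product.
a^T * proj(x) = -3*(-0.794866) + 4*1.003562 + 0*(-1.190191) + 1*0.971852 = 7.3707


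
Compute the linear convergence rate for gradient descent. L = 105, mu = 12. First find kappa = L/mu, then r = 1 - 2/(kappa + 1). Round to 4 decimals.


Step 1: Compute the condition number.
kappa = L/mu = 105/12 = 8.75
Step 2: Compute the convergence rate.
r = 1 - 2/(kappa + 1) = 1 - 2*mu/(L + mu) = (L - mu)/(L + mu) = 93/117 = 0.7949


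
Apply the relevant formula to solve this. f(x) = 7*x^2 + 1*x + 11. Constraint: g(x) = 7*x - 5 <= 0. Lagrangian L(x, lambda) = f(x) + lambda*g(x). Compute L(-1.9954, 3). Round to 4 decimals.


Step 1: Evaluate f(x).
f(-1.9954) = 7*(-1.9954)^2 + 1*(-1.9954) + 11 = 36.8759
Step 2: Evaluate g(x).
g(-1.9954) = 7*-1.9954 - 5 = -18.9678
Step 3: Compute Lagrangian.
L = 36.8759 + 3*-18.9678 = -20.0275


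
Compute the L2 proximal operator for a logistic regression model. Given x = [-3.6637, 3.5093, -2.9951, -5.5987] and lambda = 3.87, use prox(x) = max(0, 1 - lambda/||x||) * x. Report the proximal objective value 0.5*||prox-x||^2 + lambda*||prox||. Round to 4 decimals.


Step 1: Compute ||x||.
||x|| = 8.1274
Step 2: Compute scaling factor.
scale = max(0, 1 - 3.87/8.1274) = 0.5238
Step 3: prox(x) = [-1.9192, 1.8383, -1.5689, -2.9328]
||prox(x)|| = 4.2574
Step 4: Proximal objective.
0.5*||prox-x||^2 = 7.4885
lambda*||prox|| = 16.4761
Total = 23.9644


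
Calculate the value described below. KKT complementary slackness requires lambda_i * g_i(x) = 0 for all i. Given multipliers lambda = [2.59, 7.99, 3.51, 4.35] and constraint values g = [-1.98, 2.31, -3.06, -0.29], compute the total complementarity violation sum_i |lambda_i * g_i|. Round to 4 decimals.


KKT complementary slackness check:
lambda_1 * g_1 = 2.59 * -1.98 = -5.1282
lambda_2 * g_2 = 7.99 * 2.31 = 18.4569
lambda_3 * g_3 = 3.51 * -3.06 = -10.7406
lambda_4 * g_4 = 4.35 * -0.29 = -1.2615
Total violation = 5.1282 + 18.4569 + 10.7406 + 1.2615 = 35.5872


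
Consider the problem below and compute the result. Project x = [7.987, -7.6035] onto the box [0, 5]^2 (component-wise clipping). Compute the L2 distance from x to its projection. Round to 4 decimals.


Project each component onto [0, 5].
clip(7.987) = 5.0, clip(-7.6035) = 0.0
Projection = [5.0, 0.0]
Squared diffs: [8.9222, 57.8132]
Distance = sqrt(66.7354) = 8.1692


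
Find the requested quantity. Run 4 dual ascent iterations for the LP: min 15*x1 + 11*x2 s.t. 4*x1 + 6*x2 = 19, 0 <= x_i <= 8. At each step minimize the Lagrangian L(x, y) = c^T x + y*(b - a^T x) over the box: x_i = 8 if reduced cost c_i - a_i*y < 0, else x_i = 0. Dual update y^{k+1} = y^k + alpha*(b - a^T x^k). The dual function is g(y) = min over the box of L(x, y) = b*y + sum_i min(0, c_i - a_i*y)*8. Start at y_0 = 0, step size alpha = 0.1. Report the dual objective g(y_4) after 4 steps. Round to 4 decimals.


Dual ascent for LP: min 15*x1 + 11*x2, 4*x1 + 6*x2 = 19, 0 <= x_i <= 8
Step 1: y^k = 0.0, reduced costs: (15.0, 11.0)
  x^k = (0.0, 0.0), subgradient = b - a^T x = 19.0
  y^{k+1} = 0.0 + 0.1*19.0 = 1.9
Step 2: y^k = 1.9, reduced costs: (7.4, -0.4)
  x^k = (0.0, 8.0), subgradient = b - a^T x = -29.0
  y^{k+1} = 1.9 + 0.1*-29.0 = -1.0
Step 3: y^k = -1.0, reduced costs: (19.0, 17.0)
  x^k = (0.0, 0.0), subgradient = b - a^T x = 19.0
  y^{k+1} = -1.0 + 0.1*19.0 = 0.9
Step 4: y^k = 0.9, reduced costs: (11.4, 5.6)
  x^k = (0.0, 0.0), subgradient = b - a^T x = 19.0
  y^{k+1} = 0.9 + 0.1*19.0 = 2.8
Dual objective at y_4 = 2.8: reduced costs (3.8, -5.8), box minimizer x = (0.0, 8.0)
g(y_4) = b*y + (c1 - a1*y)*x1 + (c2 - a2*y)*x2 = 19*2.8 + 3.8*0.0 + (-5.8)*8.0 = 53.2 + 0.0 - 46.4 = 6.8
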